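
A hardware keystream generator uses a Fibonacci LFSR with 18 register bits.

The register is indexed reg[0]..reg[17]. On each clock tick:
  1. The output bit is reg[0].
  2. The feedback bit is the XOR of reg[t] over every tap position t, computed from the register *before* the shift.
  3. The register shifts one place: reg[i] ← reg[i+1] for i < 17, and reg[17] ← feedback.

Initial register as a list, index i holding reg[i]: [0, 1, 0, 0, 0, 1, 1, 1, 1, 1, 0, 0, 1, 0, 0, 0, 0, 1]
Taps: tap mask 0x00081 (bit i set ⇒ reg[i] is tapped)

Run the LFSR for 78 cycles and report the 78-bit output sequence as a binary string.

k : reg_k → out_k, fb_k
0: 010001111100100001 → 0, fb=1
1: 100011111001000011 → 1, fb=0
2: 000111110010000110 → 0, fb=1
3: 001111100100001101 → 0, fb=0
4: 011111001000011010 → 0, fb=0
5: 111110010000110100 → 1, fb=0
6: 111100100001101000 → 1, fb=1
7: 111001000011010001 → 1, fb=1
8: 110010000110100011 → 1, fb=1
9: 100100001101000111 → 1, fb=1
10: 001000011010001111 → 0, fb=1
11: 010000110100011111 → 0, fb=1
12: 100001101000111111 → 1, fb=1
13: 000011010001111111 → 0, fb=1
14: 000110100011111111 → 0, fb=0
15: 001101000111111110 → 0, fb=0
16: 011010001111111100 → 0, fb=0
17: 110100011111111000 → 1, fb=0
18: 101000111111110000 → 1, fb=0
19: 010001111111100000 → 0, fb=1
20: 100011111111000001 → 1, fb=0
21: 000111111110000010 → 0, fb=1
22: 001111111100000101 → 0, fb=1
23: 011111111000001011 → 0, fb=1
24: 111111110000010111 → 1, fb=0
25: 111111100000101110 → 1, fb=1
26: 111111000001011101 → 1, fb=1
27: 111110000010111011 → 1, fb=1
28: 111100000101110111 → 1, fb=1
29: 111000001011101111 → 1, fb=1
30: 110000010111011111 → 1, fb=0
31: 100000101110111110 → 1, fb=1
32: 000001011101111101 → 0, fb=1
33: 000010111011111011 → 0, fb=1
34: 000101110111110111 → 0, fb=1
35: 001011101111101111 → 0, fb=0
36: 010111011111011110 → 0, fb=1
37: 101110111110111101 → 1, fb=0
38: 011101111101111010 → 0, fb=1
39: 111011111011110101 → 1, fb=0
40: 110111110111101010 → 1, fb=0
41: 101111101111010100 → 1, fb=1
42: 011111011110101001 → 0, fb=1
43: 111110111101010011 → 1, fb=0
44: 111101111010100110 → 1, fb=0
45: 111011110101001100 → 1, fb=0
46: 110111101010011000 → 1, fb=1
47: 101111010100110001 → 1, fb=0
48: 011110101001100010 → 0, fb=0
49: 111101010011000100 → 1, fb=0
50: 111010100110001000 → 1, fb=1
51: 110101001100010001 → 1, fb=1
52: 101010011000100011 → 1, fb=0
53: 010100110001000110 → 0, fb=1
54: 101001100010001101 → 1, fb=1
55: 010011000100011011 → 0, fb=0
56: 100110001000110110 → 1, fb=1
57: 001100010001101101 → 0, fb=1
58: 011000100011011011 → 0, fb=0
59: 110001000110110110 → 1, fb=1
60: 100010001101101101 → 1, fb=1
61: 000100011011011011 → 0, fb=1
62: 001000110110110111 → 0, fb=1
63: 010001101101101111 → 0, fb=0
64: 100011011011011110 → 1, fb=0
65: 000110110110111100 → 0, fb=1
66: 001101101101111001 → 0, fb=0
67: 011011011011110010 → 0, fb=1
68: 110110110111100101 → 1, fb=0
69: 101101101111001010 → 1, fb=1
70: 011011011110010101 → 0, fb=1
71: 110110111100101011 → 1, fb=0
72: 101101111001010110 → 1, fb=0
73: 011011110010101100 → 0, fb=1
74: 110111100101011001 → 1, fb=1
75: 101111001010110011 → 1, fb=1
76: 011110010101100111 → 0, fb=1
77: 111100101011001111 → 1, fb=1

010001111100100001101000111111110000010111011111011110101001100010001101101101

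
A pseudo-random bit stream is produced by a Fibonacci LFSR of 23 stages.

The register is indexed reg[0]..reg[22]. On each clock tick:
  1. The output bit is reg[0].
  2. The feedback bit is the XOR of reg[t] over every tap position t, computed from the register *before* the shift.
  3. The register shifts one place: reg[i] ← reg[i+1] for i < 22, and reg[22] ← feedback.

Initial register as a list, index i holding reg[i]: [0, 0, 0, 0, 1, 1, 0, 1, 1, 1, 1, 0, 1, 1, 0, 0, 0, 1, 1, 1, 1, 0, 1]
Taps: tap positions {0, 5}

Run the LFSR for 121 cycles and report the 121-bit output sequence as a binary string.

step | reg (before) | out | fb
   0 | 00001101111011000111101 | 0 | 1
   1 | 00011011110110001111011 | 0 | 0
   2 | 00110111101100011110110 | 0 | 1
   3 | 01101111011000111101101 | 0 | 1
   4 | 11011110110001111011011 | 1 | 0
   5 | 10111101100011110110110 | 1 | 0
   6 | 01111011000111101101100 | 0 | 0
   7 | 11110110001111011011000 | 1 | 0
   8 | 11101100011110110110000 | 1 | 0
   9 | 11011000111101101100000 | 1 | 1
  10 | 10110001111011011000001 | 1 | 1
  11 | 01100011110110110000011 | 0 | 0
  12 | 11000111101101100000110 | 1 | 0
  13 | 10001111011011000001100 | 1 | 0
  14 | 00011110110110000011000 | 0 | 1
  15 | 00111101101100000110001 | 0 | 1
  16 | 01111011011000001100011 | 0 | 0
  17 | 11110110110000011000110 | 1 | 0
  18 | 11101101100000110001100 | 1 | 0
  19 | 11011011000001100011000 | 1 | 1
  20 | 10110110000011000110001 | 1 | 0
  21 | 01101100000110001100010 | 0 | 1
  22 | 11011000001100011000101 | 1 | 1
  23 | 10110000011000110001011 | 1 | 1
  24 | 01100000110001100010111 | 0 | 0
  25 | 11000001100011000101110 | 1 | 1
  26 | 10000011000110001011101 | 1 | 1
  27 | 00000110001100010111011 | 0 | 1
  28 | 00001100011000101110111 | 0 | 1
  29 | 00011000110001011101111 | 0 | 0
  30 | 00110001100010111011110 | 0 | 0
  31 | 01100011000101110111100 | 0 | 0
  32 | 11000110001011101111000 | 1 | 0
  33 | 10001100010111011110000 | 1 | 0
  34 | 00011000101110111100000 | 0 | 0
  35 | 00110001011101111000000 | 0 | 0
  36 | 01100010111011110000000 | 0 | 0
  37 | 11000101110111100000000 | 1 | 0
  38 | 10001011101111000000000 | 1 | 1
  39 | 00010111011110000000001 | 0 | 1
  40 | 00101110111100000000011 | 0 | 1
  41 | 01011101111000000000111 | 0 | 1
  42 | 10111011110000000001111 | 1 | 1
  43 | 01110111100000000011111 | 0 | 1
  44 | 11101111000000000111111 | 1 | 0
  45 | 11011110000000001111110 | 1 | 0
  46 | 10111100000000011111100 | 1 | 0
  47 | 01111000000000111111000 | 0 | 0
  48 | 11110000000001111110000 | 1 | 1
  49 | 11100000000011111100001 | 1 | 1
  50 | 11000000000111111000011 | 1 | 1
  51 | 10000000001111110000111 | 1 | 1
  52 | 00000000011111100001111 | 0 | 0
  53 | 00000000111111000011110 | 0 | 0
  54 | 00000001111110000111100 | 0 | 0
  55 | 00000011111100001111000 | 0 | 0
  56 | 00000111111000011110000 | 0 | 1
  57 | 00001111110000111100001 | 0 | 1
  58 | 00011111100001111000011 | 0 | 1
  59 | 00111111000011110000111 | 0 | 1
  60 | 01111110000111100001111 | 0 | 1
  61 | 11111100001111000011111 | 1 | 0
  62 | 11111000011110000111110 | 1 | 1
  63 | 11110000111100001111101 | 1 | 1
  64 | 11100001111000011111011 | 1 | 1
  65 | 11000011110000111110111 | 1 | 1
  66 | 10000111100001111101111 | 1 | 0
  67 | 00001111000011111011110 | 0 | 1
  68 | 00011110000111110111101 | 0 | 1
  69 | 00111100001111101111011 | 0 | 1
  70 | 01111000011111011110111 | 0 | 0
  71 | 11110000111110111101110 | 1 | 1
  72 | 11100001111101111011101 | 1 | 1
  73 | 11000011111011110111011 | 1 | 1
  74 | 10000111110111101110111 | 1 | 0
  75 | 00001111101111011101110 | 0 | 1
  76 | 00011111011110111011101 | 0 | 1
  77 | 00111110111101110111011 | 0 | 1
  78 | 01111101111011101110111 | 0 | 1
  79 | 11111011110111011101111 | 1 | 1
  80 | 11110111101110111011111 | 1 | 0
  81 | 11101111011101110111110 | 1 | 0
  82 | 11011110111011101111100 | 1 | 0
  83 | 10111101110111011111000 | 1 | 0
  84 | 01111011101110111110000 | 0 | 0
  85 | 11110111011101111100000 | 1 | 0
  86 | 11101110111011111000000 | 1 | 0
  87 | 11011101110111110000000 | 1 | 0
  88 | 10111011101111100000000 | 1 | 1
  89 | 01110111011111000000001 | 0 | 1
  90 | 11101110111110000000011 | 1 | 0
  91 | 11011101111100000000110 | 1 | 0
  92 | 10111011111000000001100 | 1 | 1
  93 | 01110111110000000011001 | 0 | 1
  94 | 11101111100000000110011 | 1 | 0
  95 | 11011111000000001100110 | 1 | 0
  96 | 10111110000000011001100 | 1 | 0
  97 | 01111100000000110011000 | 0 | 1
  98 | 11111000000001100110001 | 1 | 1
  99 | 11110000000011001100011 | 1 | 1
 100 | 11100000000110011000111 | 1 | 1
 101 | 11000000001100110001111 | 1 | 1
 102 | 10000000011001100011111 | 1 | 1
 103 | 00000000110011000111111 | 0 | 0
 104 | 00000001100110001111110 | 0 | 0
 105 | 00000011001100011111100 | 0 | 0
 106 | 00000110011000111111000 | 0 | 1
 107 | 00001100110001111110001 | 0 | 1
 108 | 00011001100011111100011 | 0 | 0
 109 | 00110011000111111000110 | 0 | 0
 110 | 01100110001111110001100 | 0 | 1
 111 | 11001100011111100011001 | 1 | 0
 112 | 10011000111111000110010 | 1 | 1
 113 | 00110001111110001100101 | 0 | 0
 114 | 01100011111100011001010 | 0 | 0
 115 | 11000111111000110010100 | 1 | 0
 116 | 10001111110001100101000 | 1 | 0
 117 | 00011111100011001010000 | 0 | 1
 118 | 00111111000110010100001 | 0 | 1
 119 | 01111110001100101000011 | 0 | 1
 120 | 11111100011001010000111 | 1 | 0

0000110111101100011110110110000011000110001011101111000000000111111000011110000111110111101110111011111000000001100110001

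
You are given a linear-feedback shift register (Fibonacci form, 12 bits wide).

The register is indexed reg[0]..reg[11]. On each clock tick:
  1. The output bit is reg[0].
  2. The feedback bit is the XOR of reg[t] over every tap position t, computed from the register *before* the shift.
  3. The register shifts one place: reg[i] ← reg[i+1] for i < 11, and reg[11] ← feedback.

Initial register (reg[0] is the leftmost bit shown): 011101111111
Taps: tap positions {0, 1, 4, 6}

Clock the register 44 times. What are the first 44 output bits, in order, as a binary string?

01110111111100011011011001000010111001010000

step | reg (before) | out | fb
   0 | 011101111111 | 0 | 0
   1 | 111011111110 | 1 | 0
   2 | 110111111100 | 1 | 0
   3 | 101111111000 | 1 | 1
   4 | 011111110001 | 0 | 1
   5 | 111111100011 | 1 | 0
   6 | 111111000110 | 1 | 1
   7 | 111110001101 | 1 | 1
   8 | 111100011011 | 1 | 0
   9 | 111000110110 | 1 | 1
  10 | 110001101101 | 1 | 1
  11 | 100011011011 | 1 | 0
  12 | 000110110110 | 0 | 0
  13 | 001101101100 | 0 | 1
  14 | 011011011001 | 0 | 0
  15 | 110110110010 | 1 | 0
  16 | 101101100100 | 1 | 0
  17 | 011011001000 | 0 | 0
  18 | 110110010000 | 1 | 1
  19 | 101100100001 | 1 | 0
  20 | 011001000010 | 0 | 1
  21 | 110010000101 | 1 | 1
  22 | 100100001011 | 1 | 1
  23 | 001000010111 | 0 | 0
  24 | 010000101110 | 0 | 0
  25 | 100001011100 | 1 | 1
  26 | 000010111001 | 0 | 0
  27 | 000101110010 | 0 | 1
  28 | 001011100101 | 0 | 0
  29 | 010111001010 | 0 | 0
  30 | 101110010100 | 1 | 0
  31 | 011100101000 | 0 | 0
  32 | 111001010000 | 1 | 0
  33 | 110010100000 | 1 | 0
  34 | 100101000000 | 1 | 1
  35 | 001010000001 | 0 | 1
  36 | 010100000011 | 0 | 1
  37 | 101000000111 | 1 | 1
  38 | 010000001111 | 0 | 1
  39 | 100000011111 | 1 | 1
  40 | 000000111111 | 0 | 1
  41 | 000001111111 | 0 | 1
  42 | 000011111111 | 0 | 0
  43 | 000111111110 | 0 | 0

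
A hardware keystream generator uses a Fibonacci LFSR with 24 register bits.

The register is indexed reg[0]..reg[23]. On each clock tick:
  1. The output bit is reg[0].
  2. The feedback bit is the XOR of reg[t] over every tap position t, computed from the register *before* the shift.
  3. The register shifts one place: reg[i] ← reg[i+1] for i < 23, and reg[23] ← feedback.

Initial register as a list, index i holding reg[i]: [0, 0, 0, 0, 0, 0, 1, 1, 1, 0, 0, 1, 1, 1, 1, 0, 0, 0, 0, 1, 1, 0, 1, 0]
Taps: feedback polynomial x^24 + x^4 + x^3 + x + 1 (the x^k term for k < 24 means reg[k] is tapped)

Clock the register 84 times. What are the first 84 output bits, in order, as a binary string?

000000111001111000011010001000011011001101011101011101000111101011011011011110001111

step | reg (before) | out | fb
   0 | 000000111001111000011010 | 0 | 0
   1 | 000001110011110000110100 | 0 | 0
   2 | 000011100111100001101000 | 0 | 1
   3 | 000111001111000011010001 | 0 | 0
   4 | 001110011110000110100010 | 0 | 0
   5 | 011100111100001101000100 | 0 | 0
   6 | 111001111000011010001000 | 1 | 0
   7 | 110011110000110100010000 | 1 | 1
   8 | 100111100001101000100001 | 1 | 1
   9 | 001111000011010001000011 | 0 | 0
  10 | 011110000110100010000110 | 0 | 1
  11 | 111100001101000100001101 | 1 | 1
  12 | 111000011010001000011011 | 1 | 0
  13 | 110000110100010000110110 | 1 | 0
  14 | 100001101000100001101100 | 1 | 1
  15 | 000011010001000011011001 | 0 | 1
  16 | 000110100010000110110011 | 0 | 0
  17 | 001101000100001101100110 | 0 | 1
  18 | 011010001000011011001101 | 0 | 0
  19 | 110100010000110110011010 | 1 | 1
  20 | 101000100001101100110101 | 1 | 1
  21 | 010001000011011001101011 | 0 | 1
  22 | 100010000110110011010111 | 1 | 0
  23 | 000100001101100110101110 | 0 | 1
  24 | 001000011011001101011101 | 0 | 0
  25 | 010000110110011010111010 | 0 | 1
  26 | 100001101100110101110101 | 1 | 1
  27 | 000011011001101011101011 | 0 | 1
  28 | 000110110011010111010111 | 0 | 0
  29 | 001101100110101110101110 | 0 | 1
  30 | 011011001101011101011101 | 0 | 0
  31 | 110110011010111010111010 | 1 | 0
  32 | 101100110101110101110100 | 1 | 0
  33 | 011001101011101011101000 | 0 | 1
  34 | 110011010111010111010001 | 1 | 1
  35 | 100110101110101110100011 | 1 | 1
  36 | 001101011101011101000111 | 0 | 1
  37 | 011010111010111010001111 | 0 | 0
  38 | 110101110101110100011110 | 1 | 1
  39 | 101011101011101000111101 | 1 | 0
  40 | 010111010111010001111010 | 0 | 1
  41 | 101110101110100011110101 | 1 | 1
  42 | 011101011101000111101011 | 0 | 0
  43 | 111010111010001111010110 | 1 | 1
  44 | 110101110100011110101101 | 1 | 1
  45 | 101011101000111101011011 | 1 | 0
  46 | 010111010001111010110110 | 0 | 1
  47 | 101110100011110101101101 | 1 | 1
  48 | 011101000111101011011011 | 0 | 0
  49 | 111010001111010110110110 | 1 | 1
  50 | 110100011110101101101101 | 1 | 1
  51 | 101000111101011011011011 | 1 | 1
  52 | 010001111010110110110111 | 0 | 1
  53 | 100011110101101101101111 | 1 | 0
  54 | 000111101011011011011110 | 0 | 0
  55 | 001111010110110110111100 | 0 | 0
  56 | 011110101101101101111000 | 0 | 1
  57 | 111101011011011011110001 | 1 | 1
  58 | 111010110110110111100011 | 1 | 1
  59 | 110101101101101111000111 | 1 | 1
  60 | 101011011011011110001111 | 1 | 0
  61 | 010110110110111100011110 | 0 | 1
  62 | 101101101101111000111101 | 1 | 0
  63 | 011011011011110001111010 | 0 | 0
  64 | 110110110111100011110100 | 1 | 0
  65 | 101101101111000111101000 | 1 | 0
  66 | 011011011110001111010000 | 0 | 0
  67 | 110110111100011110100000 | 1 | 0
  68 | 101101111000111101000000 | 1 | 0
  69 | 011011110001111010000000 | 0 | 0
  70 | 110111100011110100000000 | 1 | 0
  71 | 101111000111101000000000 | 1 | 1
  72 | 011110001111010000000001 | 0 | 1
  73 | 111100011110100000000011 | 1 | 1
  74 | 111000111101000000000111 | 1 | 0
  75 | 110001111010000000001110 | 1 | 0
  76 | 100011110100000000011100 | 1 | 0
  77 | 000111101000000000111000 | 0 | 0
  78 | 001111010000000001110000 | 0 | 0
  79 | 011110100000000011100000 | 0 | 1
  80 | 111101000000000111000001 | 1 | 1
  81 | 111010000000001110000011 | 1 | 1
  82 | 110100000000011100000111 | 1 | 1
  83 | 101000000000111000001111 | 1 | 1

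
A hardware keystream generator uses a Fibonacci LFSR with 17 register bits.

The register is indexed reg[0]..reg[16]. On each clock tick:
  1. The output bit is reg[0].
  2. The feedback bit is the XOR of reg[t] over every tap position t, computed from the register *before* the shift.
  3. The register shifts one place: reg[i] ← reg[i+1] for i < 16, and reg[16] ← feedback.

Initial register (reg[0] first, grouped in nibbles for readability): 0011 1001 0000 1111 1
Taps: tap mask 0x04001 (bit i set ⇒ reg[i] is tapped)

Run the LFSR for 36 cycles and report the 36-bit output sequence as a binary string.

step | reg (before) | out | fb
   0 | 00111001000011111 | 0 | 1
   1 | 01110010000111111 | 0 | 1
   2 | 11100100001111111 | 1 | 0
   3 | 11001000011111110 | 1 | 0
   4 | 10010000111111100 | 1 | 0
   5 | 00100001111111000 | 0 | 0
   6 | 01000011111110000 | 0 | 0
   7 | 10000111111100000 | 1 | 1
   8 | 00001111111000001 | 0 | 0
   9 | 00011111110000010 | 0 | 0
  10 | 00111111100000100 | 0 | 1
  11 | 01111111000001001 | 0 | 0
  12 | 11111110000010010 | 1 | 1
  13 | 11111100000100101 | 1 | 0
  14 | 11111000001001010 | 1 | 1
  15 | 11110000010010101 | 1 | 0
  16 | 11100000100101010 | 1 | 1
  17 | 11000001001010101 | 1 | 0
  18 | 10000010010101010 | 1 | 1
  19 | 00000100101010101 | 0 | 1
  20 | 00001001010101011 | 0 | 0
  21 | 00010010101010110 | 0 | 1
  22 | 00100101010101101 | 0 | 1
  23 | 01001010101011011 | 0 | 0
  24 | 10010101010110110 | 1 | 0
  25 | 00101010101101100 | 0 | 1
  26 | 01010101011011001 | 0 | 0
  27 | 10101010110110010 | 1 | 1
  28 | 01010101101100101 | 0 | 1
  29 | 10101011011001011 | 1 | 1
  30 | 01010110110010111 | 0 | 1
  31 | 10101101100101111 | 1 | 0
  32 | 01011011001011110 | 0 | 1
  33 | 10110110010111101 | 1 | 0
  34 | 01101100101111010 | 0 | 0
  35 | 11011001011110100 | 1 | 0

001110010000111111100000100101010101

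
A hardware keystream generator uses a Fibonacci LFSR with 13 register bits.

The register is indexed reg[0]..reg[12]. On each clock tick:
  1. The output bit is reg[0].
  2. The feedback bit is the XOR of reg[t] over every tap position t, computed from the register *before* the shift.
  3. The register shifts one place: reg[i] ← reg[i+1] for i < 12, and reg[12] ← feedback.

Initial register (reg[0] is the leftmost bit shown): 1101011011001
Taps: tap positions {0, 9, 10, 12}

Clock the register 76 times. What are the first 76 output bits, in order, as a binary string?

1101011011001101011101010001000011010101101100101001101001010010110001000110

tick  register→output (feedback)
  0  1101011011001→1 (1)
  1  1010110110011→1 (0)
  2  0101101100110→0 (1)
  3  1011011001101→1 (0)
  4  0110110011010→0 (1)
  5  1101100110101→1 (1)
  6  1011001101011→1 (1)
  7  0110011010111→0 (0)
  8  1100110101110→1 (1)
  9  1001101011101→1 (0)
 10  0011010111010→0 (1)
 11  0110101110101→0 (0)
 12  1101011101010→1 (0)
 13  1010111010100→1 (0)
 14  0101110101000→0 (1)
 15  1011101010001→1 (0)
 16  0111010100010→0 (0)
 17  1110101000100→1 (0)
 18  1101010001000→1 (0)
 19  1010100010000→1 (1)
 20  0101000100001→0 (1)
 21  1010001000011→1 (0)
 22  0100010000110→0 (1)
 23  1000100001101→1 (0)
 24  0001000011010→0 (1)
 25  0010000110101→0 (0)
 26  0100001101010→0 (1)
 27  1000011010101→1 (1)
 28  0000110101011→0 (0)
 29  0001101010110→0 (1)
 30  0011010101101→0 (1)
 31  0110101011011→0 (0)
 32  1101010110110→1 (0)
 33  1010101101100→1 (1)
 34  0101011011001→0 (0)
 35  1010110110010→1 (1)
 36  0101101100101→0 (0)
 37  1011011001010→1 (0)
 38  0110110010100→0 (1)
 39  1101100101001→1 (1)
 40  1011001010011→1 (0)
 41  0110010100110→0 (1)
 42  1100101001101→1 (0)
 43  1001010011010→1 (0)
 44  0010100110100→0 (1)
 45  0101001101001→0 (0)
 46  1010011010010→1 (1)
 47  0100110100101→0 (0)
 48  1001101001010→1 (0)
 49  0011010010100→0 (1)
 50  0110100101001→0 (0)
 51  1101001010010→1 (1)
 52  1010010100101→1 (1)
 53  0100101001011→0 (0)
 54  1001010010110→1 (0)
 55  0010100101100→0 (0)
 56  0101001011000→0 (1)
 57  1010010110001→1 (0)
 58  0100101100010→0 (0)
 59  1001011000100→1 (0)
 60  0010110001000→0 (1)
 61  0101100010001→0 (1)
 62  1011000100011→1 (0)
 63  0110001000110→0 (1)
 64  1100010001101→1 (0)
 65  1000100011010→1 (0)
 66  0001000110100→0 (1)
 67  0010001101001→0 (0)
 68  0100011010010→0 (0)
 69  1000110100100→1 (0)
 70  0001101001000→0 (1)
 71  0011010010001→0 (1)
 72  0110100100011→0 (1)
 73  1101001000111→1 (1)
 74  1010010001111→1 (0)
 75  0100100011110→0 (0)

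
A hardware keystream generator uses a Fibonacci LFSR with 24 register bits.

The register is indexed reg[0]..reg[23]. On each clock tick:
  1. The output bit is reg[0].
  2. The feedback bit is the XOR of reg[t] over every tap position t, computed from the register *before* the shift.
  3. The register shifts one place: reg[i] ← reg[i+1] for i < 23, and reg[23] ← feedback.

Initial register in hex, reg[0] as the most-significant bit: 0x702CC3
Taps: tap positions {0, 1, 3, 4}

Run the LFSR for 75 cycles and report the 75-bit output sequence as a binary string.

step | reg (before) | out | fb
   0 | 011100000010110011000011 | 0 | 0
   1 | 111000000101100110000110 | 1 | 0
   2 | 110000001011001100001100 | 1 | 0
   3 | 100000010110011000011000 | 1 | 1
   4 | 000000101100110000110001 | 0 | 0
   5 | 000001011001100001100010 | 0 | 0
   6 | 000010110011000011000100 | 0 | 1
   7 | 000101100110000110001001 | 0 | 1
   8 | 001011001100001100010011 | 0 | 1
   9 | 010110011000011000100111 | 0 | 1
  10 | 101100110000110001001111 | 1 | 0
  11 | 011001100001100010011110 | 0 | 1
  12 | 110011000011000100111101 | 1 | 1
  13 | 100110000110001001111011 | 1 | 1
  14 | 001100001100010011110111 | 0 | 1
  15 | 011000011000100111101111 | 0 | 1
  16 | 110000110001001111011111 | 1 | 0
  17 | 100001100010011110111110 | 1 | 1
  18 | 000011000100111101111101 | 0 | 1
  19 | 000110001001111011111011 | 0 | 0
  20 | 001100010011110111110110 | 0 | 1
  21 | 011000100111101111101101 | 0 | 1
  22 | 110001001111011111011011 | 1 | 0
  23 | 100010011110111110110110 | 1 | 0
  24 | 000100111101111101101100 | 0 | 1
  25 | 001001111011111011011001 | 0 | 0
  26 | 010011110111110110110010 | 0 | 0
  27 | 100111101111101101100100 | 1 | 1
  28 | 001111011111011011001001 | 0 | 0
  29 | 011110111110110110010010 | 0 | 1
  30 | 111101111101101100100101 | 1 | 1
  31 | 111011111011011001001011 | 1 | 1
  32 | 110111110110110010010111 | 1 | 0
  33 | 101111101101100100101110 | 1 | 1
  34 | 011111011011001001011101 | 0 | 1
  35 | 111110110110010010111011 | 1 | 0
  36 | 111101101100100101110110 | 1 | 1
  37 | 111011011001001011101101 | 1 | 1
  38 | 110110110010010111011011 | 1 | 0
  39 | 101101100100101110110110 | 1 | 0
  40 | 011011001001011101101100 | 0 | 0
  41 | 110110010010111011011000 | 1 | 0
  42 | 101100100101110110110000 | 1 | 0
  43 | 011001001011101101100000 | 0 | 1
  44 | 110010010111011011000001 | 1 | 1
  45 | 100100101110110110000011 | 1 | 0
  46 | 001001011101101100000110 | 0 | 0
  47 | 010010111011011000001100 | 0 | 0
  48 | 100101110110110000011000 | 1 | 0
  49 | 001011101101100000110000 | 0 | 1
  50 | 010111011011000001100001 | 0 | 1
  51 | 101110110110000011000011 | 1 | 1
  52 | 011101101100000110000111 | 0 | 0
  53 | 111011011000001100001110 | 1 | 1
  54 | 110110110000011000011101 | 1 | 0
  55 | 101101100000110000111010 | 1 | 0
  56 | 011011000001100001110100 | 0 | 0
  57 | 110110000011000011101000 | 1 | 0
  58 | 101100000110000111010000 | 1 | 0
  59 | 011000001100001110100000 | 0 | 1
  60 | 110000011000011101000001 | 1 | 0
  61 | 100000110000111010000010 | 1 | 1
  62 | 000001100001110100000101 | 0 | 0
  63 | 000011000011101000001010 | 0 | 1
  64 | 000110000111010000010101 | 0 | 0
  65 | 001100001110100000101010 | 0 | 1
  66 | 011000011101000001010101 | 0 | 1
  67 | 110000111010000010101011 | 1 | 0
  68 | 100001110100000101010110 | 1 | 1
  69 | 000011101000001010101101 | 0 | 1
  70 | 000111010000010101011011 | 0 | 0
  71 | 001110100000101010110110 | 0 | 0
  72 | 011101000001010101101100 | 0 | 0
  73 | 111010000010101011011000 | 1 | 1
  74 | 110100000101010110110001 | 1 | 1

011100000010110011000011000100111101111101101100100101110110110000011000011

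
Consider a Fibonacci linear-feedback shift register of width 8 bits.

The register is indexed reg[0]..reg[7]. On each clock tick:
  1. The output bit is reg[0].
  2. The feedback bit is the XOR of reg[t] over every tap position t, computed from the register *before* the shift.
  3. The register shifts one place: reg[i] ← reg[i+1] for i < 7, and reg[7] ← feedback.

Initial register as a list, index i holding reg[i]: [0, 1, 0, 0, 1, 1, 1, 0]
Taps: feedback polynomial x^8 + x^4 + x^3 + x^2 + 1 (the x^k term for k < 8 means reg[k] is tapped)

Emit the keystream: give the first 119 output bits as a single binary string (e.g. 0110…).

01001110111011001111011111101001100110101000110000011101010101111100101000010011111111000010111100011010000000100011100

step | reg (before) | out | fb
   0 | 01001110 | 0 | 1
   1 | 10011101 | 1 | 1
   2 | 00111011 | 0 | 1
   3 | 01110111 | 0 | 0
   4 | 11101110 | 1 | 1
   5 | 11011101 | 1 | 1
   6 | 10111011 | 1 | 0
   7 | 01110110 | 0 | 0
   8 | 11101100 | 1 | 1
   9 | 11011001 | 1 | 1
  10 | 10110011 | 1 | 1
  11 | 01100111 | 0 | 1
  12 | 11001111 | 1 | 0
  13 | 10011110 | 1 | 1
  14 | 00111101 | 0 | 1
  15 | 01111011 | 0 | 1
  16 | 11110111 | 1 | 1
  17 | 11101111 | 1 | 1
  18 | 11011111 | 1 | 1
  19 | 10111111 | 1 | 0
  20 | 01111110 | 0 | 1
  21 | 11111101 | 1 | 0
  22 | 11111010 | 1 | 0
  23 | 11110100 | 1 | 1
  24 | 11101001 | 1 | 1
  25 | 11010011 | 1 | 0
  26 | 10100110 | 1 | 0
  27 | 01001100 | 0 | 1
  28 | 10011001 | 1 | 1
  29 | 00110011 | 0 | 0
  30 | 01100110 | 0 | 1
  31 | 11001101 | 1 | 0
  32 | 10011010 | 1 | 1
  33 | 00110101 | 0 | 0
  34 | 01101010 | 0 | 0
  35 | 11010100 | 1 | 0
  36 | 10101000 | 1 | 1
  37 | 01010001 | 0 | 1
  38 | 10100011 | 1 | 0
  39 | 01000110 | 0 | 0
  40 | 10001100 | 1 | 0
  41 | 00011000 | 0 | 0
  42 | 00110000 | 0 | 0
  43 | 01100000 | 0 | 1
  44 | 11000001 | 1 | 1
  45 | 10000011 | 1 | 1
  46 | 00000111 | 0 | 0
  47 | 00001110 | 0 | 1
  48 | 00011101 | 0 | 0
  49 | 00111010 | 0 | 1
  50 | 01110101 | 0 | 0
  51 | 11101010 | 1 | 1
  52 | 11010101 | 1 | 0
  53 | 10101010 | 1 | 1
  54 | 01010101 | 0 | 1
  55 | 10101011 | 1 | 1
  56 | 01010111 | 0 | 1
  57 | 10101111 | 1 | 1
  58 | 01011111 | 0 | 0
  59 | 10111110 | 1 | 0
  60 | 01111100 | 0 | 1
  61 | 11111001 | 1 | 0
  62 | 11110010 | 1 | 1
  63 | 11100101 | 1 | 0
  64 | 11001010 | 1 | 0
  65 | 10010100 | 1 | 0
  66 | 00101000 | 0 | 0
  67 | 01010000 | 0 | 1
  68 | 10100001 | 1 | 0
  69 | 01000010 | 0 | 0
  70 | 10000100 | 1 | 1
  71 | 00001001 | 0 | 1
  72 | 00010011 | 0 | 1
  73 | 00100111 | 0 | 1
  74 | 01001111 | 0 | 1
  75 | 10011111 | 1 | 1
  76 | 00111111 | 0 | 1
  77 | 01111111 | 0 | 1
  78 | 11111111 | 1 | 0
  79 | 11111110 | 1 | 0
  80 | 11111100 | 1 | 0
  81 | 11111000 | 1 | 0
  82 | 11110000 | 1 | 1
  83 | 11100001 | 1 | 0
  84 | 11000010 | 1 | 1
  85 | 10000101 | 1 | 1
  86 | 00001011 | 0 | 1
  87 | 00010111 | 0 | 1
  88 | 00101111 | 0 | 0
  89 | 01011110 | 0 | 0
  90 | 10111100 | 1 | 0
  91 | 01111000 | 0 | 1
  92 | 11110001 | 1 | 1
  93 | 11100011 | 1 | 0
  94 | 11000110 | 1 | 1
  95 | 10001101 | 1 | 0
  96 | 00011010 | 0 | 0
  97 | 00110100 | 0 | 0
  98 | 01101000 | 0 | 0
  99 | 11010000 | 1 | 0
 100 | 10100000 | 1 | 0
 101 | 01000000 | 0 | 0
 102 | 10000000 | 1 | 1
 103 | 00000001 | 0 | 0
 104 | 00000010 | 0 | 0
 105 | 00000100 | 0 | 0
 106 | 00001000 | 0 | 1
 107 | 00010001 | 0 | 1
 108 | 00100011 | 0 | 1
 109 | 01000111 | 0 | 0
 110 | 10001110 | 1 | 0
 111 | 00011100 | 0 | 0
 112 | 00111000 | 0 | 1
 113 | 01110001 | 0 | 0
 114 | 11100010 | 1 | 0
 115 | 11000100 | 1 | 1
 116 | 10001001 | 1 | 0
 117 | 00010010 | 0 | 1
 118 | 00100101 | 0 | 1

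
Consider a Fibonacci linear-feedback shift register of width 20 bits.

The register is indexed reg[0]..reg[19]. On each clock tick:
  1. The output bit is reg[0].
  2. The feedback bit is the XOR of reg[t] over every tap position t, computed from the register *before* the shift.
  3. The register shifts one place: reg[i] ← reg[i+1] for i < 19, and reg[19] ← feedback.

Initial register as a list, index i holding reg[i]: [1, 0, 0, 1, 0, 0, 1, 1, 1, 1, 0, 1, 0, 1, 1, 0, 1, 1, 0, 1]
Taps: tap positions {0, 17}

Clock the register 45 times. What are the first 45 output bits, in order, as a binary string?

step | reg (before) | out | fb
   0 | 10010011110101101101 | 1 | 0
   1 | 00100111101011011010 | 0 | 0
   2 | 01001111010110110100 | 0 | 1
   3 | 10011110101101101001 | 1 | 1
   4 | 00111101011011010011 | 0 | 0
   5 | 01111010110110100110 | 0 | 1
   6 | 11110101101101001101 | 1 | 0
   7 | 11101011011010011010 | 1 | 1
   8 | 11010110110100110101 | 1 | 0
   9 | 10101101101001101010 | 1 | 1
  10 | 01011011010011010101 | 0 | 1
  11 | 10110110100110101011 | 1 | 1
  12 | 01101101001101010111 | 0 | 1
  13 | 11011010011010101111 | 1 | 0
  14 | 10110100110101011110 | 1 | 0
  15 | 01101001101010111100 | 0 | 1
  16 | 11010011010101111001 | 1 | 1
  17 | 10100110101011110011 | 1 | 1
  18 | 01001101010111100111 | 0 | 1
  19 | 10011010101111001111 | 1 | 0
  20 | 00110101011110011110 | 0 | 1
  21 | 01101010111100111101 | 0 | 1
  22 | 11010101111001111011 | 1 | 1
  23 | 10101011110011110111 | 1 | 0
  24 | 01010111100111101110 | 0 | 1
  25 | 10101111001111011101 | 1 | 0
  26 | 01011110011110111010 | 0 | 0
  27 | 10111100111101110100 | 1 | 0
  28 | 01111001111011101000 | 0 | 0
  29 | 11110011110111010000 | 1 | 1
  30 | 11100111101110100001 | 1 | 1
  31 | 11001111011101000011 | 1 | 1
  32 | 10011110111010000111 | 1 | 0
  33 | 00111101110100001110 | 0 | 1
  34 | 01111011101000011101 | 0 | 1
  35 | 11110111010000111011 | 1 | 1
  36 | 11101110100001110111 | 1 | 0
  37 | 11011101000011101110 | 1 | 0
  38 | 10111010000111011100 | 1 | 0
  39 | 01110100001110111000 | 0 | 0
  40 | 11101000011101110000 | 1 | 1
  41 | 11010000111011100001 | 1 | 1
  42 | 10100001110111000011 | 1 | 1
  43 | 01000011101110000111 | 0 | 1
  44 | 10000111011100001111 | 1 | 0

100100111101011011010011010101111001111011101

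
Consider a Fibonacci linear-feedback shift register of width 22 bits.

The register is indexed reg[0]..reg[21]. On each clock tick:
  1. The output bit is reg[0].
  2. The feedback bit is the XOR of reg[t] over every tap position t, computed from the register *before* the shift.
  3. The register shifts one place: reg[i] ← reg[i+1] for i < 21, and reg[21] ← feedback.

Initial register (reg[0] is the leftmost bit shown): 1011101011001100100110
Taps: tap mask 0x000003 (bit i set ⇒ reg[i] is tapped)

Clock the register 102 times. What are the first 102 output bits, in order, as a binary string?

101110101100110010011011001111010101011010110101000111111110111101111100100000001100011000010110000001

tick  register→output (feedback)
  0  1011101011001100100110→1 (1)
  1  0111010110011001001101→0 (1)
  2  1110101100110010011011→1 (0)
  3  1101011001100100110110→1 (0)
  4  1010110011001001101100→1 (1)
  5  0101100110010011011001→0 (1)
  6  1011001100100110110011→1 (1)
  7  0110011001001101100111→0 (1)
  8  1100110010011011001111→1 (0)
  9  1001100100110110011110→1 (1)
 10  0011001001101100111101→0 (0)
 11  0110010011011001111010→0 (1)
 12  1100100110110011110101→1 (0)
 13  1001001101100111101010→1 (1)
 14  0010011011001111010101→0 (0)
 15  0100110110011110101010→0 (1)
 16  1001101100111101010101→1 (1)
 17  0011011001111010101011→0 (0)
 18  0110110011110101010110→0 (1)
 19  1101100111101010101101→1 (0)
 20  1011001111010101011010→1 (1)
 21  0110011110101010110101→0 (1)
 22  1100111101010101101011→1 (0)
 23  1001111010101011010110→1 (1)
 24  0011110101010110101101→0 (0)
 25  0111101010101101011010→0 (1)
 26  1111010101011010110101→1 (0)
 27  1110101010110101101010→1 (0)
 28  1101010101101011010100→1 (0)
 29  1010101011010110101000→1 (1)
 30  0101010110101101010001→0 (1)
 31  1010101101011010100011→1 (1)
 32  0101011010110101000111→0 (1)
 33  1010110101101010001111→1 (1)
 34  0101101011010100011111→0 (1)
 35  1011010110101000111111→1 (1)
 36  0110101101010001111111→0 (1)
 37  1101011010100011111111→1 (0)
 38  1010110101000111111110→1 (1)
 39  0101101010001111111101→0 (1)
 40  1011010100011111111011→1 (1)
 41  0110101000111111110111→0 (1)
 42  1101010001111111101111→1 (0)
 43  1010100011111111011110→1 (1)
 44  0101000111111110111101→0 (1)
 45  1010001111111101111011→1 (1)
 46  0100011111111011110111→0 (1)
 47  1000111111110111101111→1 (1)
 48  0001111111101111011111→0 (0)
 49  0011111111011110111110→0 (0)
 50  0111111110111101111100→0 (1)
 51  1111111101111011111001→1 (0)
 52  1111111011110111110010→1 (0)
 53  1111110111101111100100→1 (0)
 54  1111101111011111001000→1 (0)
 55  1111011110111110010000→1 (0)
 56  1110111101111100100000→1 (0)
 57  1101111011111001000000→1 (0)
 58  1011110111110010000000→1 (1)
 59  0111101111100100000001→0 (1)
 60  1111011111001000000011→1 (0)
 61  1110111110010000000110→1 (0)
 62  1101111100100000001100→1 (0)
 63  1011111001000000011000→1 (1)
 64  0111110010000000110001→0 (1)
 65  1111100100000001100011→1 (0)
 66  1111001000000011000110→1 (0)
 67  1110010000000110001100→1 (0)
 68  1100100000001100011000→1 (0)
 69  1001000000011000110000→1 (1)
 70  0010000000110001100001→0 (0)
 71  0100000001100011000010→0 (1)
 72  1000000011000110000101→1 (1)
 73  0000000110001100001011→0 (0)
 74  0000001100011000010110→0 (0)
 75  0000011000110000101100→0 (0)
 76  0000110001100001011000→0 (0)
 77  0001100011000010110000→0 (0)
 78  0011000110000101100000→0 (0)
 79  0110001100001011000000→0 (1)
 80  1100011000010110000001→1 (0)
 81  1000110000101100000010→1 (1)
 82  0001100001011000000101→0 (0)
 83  0011000010110000001010→0 (0)
 84  0110000101100000010100→0 (1)
 85  1100001011000000101001→1 (0)
 86  1000010110000001010010→1 (1)
 87  0000101100000010100101→0 (0)
 88  0001011000000101001010→0 (0)
 89  0010110000001010010100→0 (0)
 90  0101100000010100101000→0 (1)
 91  1011000000101001010001→1 (1)
 92  0110000001010010100011→0 (1)
 93  1100000010100101000111→1 (0)
 94  1000000101001010001110→1 (1)
 95  0000001010010100011101→0 (0)
 96  0000010100101000111010→0 (0)
 97  0000101001010001110100→0 (0)
 98  0001010010100011101000→0 (0)
 99  0010100101000111010000→0 (0)
100  0101001010001110100000→0 (1)
101  1010010100011101000001→1 (1)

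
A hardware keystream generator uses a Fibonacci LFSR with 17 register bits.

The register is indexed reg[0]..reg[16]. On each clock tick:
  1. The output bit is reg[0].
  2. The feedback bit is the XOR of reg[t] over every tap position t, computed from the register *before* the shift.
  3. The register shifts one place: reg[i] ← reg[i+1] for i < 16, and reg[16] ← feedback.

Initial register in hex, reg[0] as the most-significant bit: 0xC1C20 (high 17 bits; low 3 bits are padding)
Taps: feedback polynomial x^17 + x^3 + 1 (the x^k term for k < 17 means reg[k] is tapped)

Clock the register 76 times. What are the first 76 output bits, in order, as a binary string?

1100000111000010011001111110100010101100010101101110011101110000111011100111

k : reg_k → out_k, fb_k
0: 11000001110000100 → 1, fb=1
1: 10000011100001001 → 1, fb=1
2: 00000111000010011 → 0, fb=0
3: 00001110000100110 → 0, fb=0
4: 00011100001001100 → 0, fb=1
5: 00111000010011001 → 0, fb=1
6: 01110000100110011 → 0, fb=1
7: 11100001001100111 → 1, fb=1
8: 11000010011001111 → 1, fb=1
9: 10000100110011111 → 1, fb=1
10: 00001001100111111 → 0, fb=0
11: 00010011001111110 → 0, fb=1
12: 00100110011111101 → 0, fb=0
13: 01001100111111010 → 0, fb=0
14: 10011001111110100 → 1, fb=0
15: 00110011111101000 → 0, fb=1
16: 01100111111010001 → 0, fb=0
17: 11001111110100010 → 1, fb=1
18: 10011111101000101 → 1, fb=0
19: 00111111010001010 → 0, fb=1
20: 01111110100010101 → 0, fb=1
21: 11111101000101011 → 1, fb=0
22: 11111010001010110 → 1, fb=0
23: 11110100010101100 → 1, fb=0
24: 11101000101011000 → 1, fb=1
25: 11010001010110001 → 1, fb=0
26: 10100010101100010 → 1, fb=1
27: 01000101011000101 → 0, fb=0
28: 10001010110001010 → 1, fb=1
29: 00010101100010101 → 0, fb=1
30: 00101011000101011 → 0, fb=0
31: 01010110001010110 → 0, fb=1
32: 10101100010101101 → 1, fb=1
33: 01011000101011011 → 0, fb=1
34: 10110001010110111 → 1, fb=0
35: 01100010101101110 → 0, fb=0
36: 11000101011011100 → 1, fb=1
37: 10001010110111001 → 1, fb=1
38: 00010101101110011 → 0, fb=1
39: 00101011011100111 → 0, fb=0
40: 01010110111001110 → 0, fb=1
41: 10101101110011101 → 1, fb=1
42: 01011011100111011 → 0, fb=1
43: 10110111001110111 → 1, fb=0
44: 01101110011101110 → 0, fb=0
45: 11011100111011100 → 1, fb=0
46: 10111001110111000 → 1, fb=0
47: 01110011101110000 → 0, fb=1
48: 11100111011100001 → 1, fb=1
49: 11001110111000011 → 1, fb=1
50: 10011101110000111 → 1, fb=0
51: 00111011100001110 → 0, fb=1
52: 01110111000011101 → 0, fb=1
53: 11101110000111011 → 1, fb=1
54: 11011100001110111 → 1, fb=0
55: 10111000011101110 → 1, fb=0
56: 01110000111011100 → 0, fb=1
57: 11100001110111001 → 1, fb=1
58: 11000011101110011 → 1, fb=1
59: 10000111011100111 → 1, fb=1
60: 00001110111001111 → 0, fb=0
61: 00011101110011110 → 0, fb=1
62: 00111011100111101 → 0, fb=1
63: 01110111001111011 → 0, fb=1
64: 11101110011110111 → 1, fb=1
65: 11011100111101111 → 1, fb=0
66: 10111001111011110 → 1, fb=0
67: 01110011110111100 → 0, fb=1
68: 11100111101111001 → 1, fb=1
69: 11001111011110011 → 1, fb=1
70: 10011110111100111 → 1, fb=0
71: 00111101111001110 → 0, fb=1
72: 01111011110011101 → 0, fb=1
73: 11110111100111011 → 1, fb=0
74: 11101111001110110 → 1, fb=1
75: 11011110011101101 → 1, fb=0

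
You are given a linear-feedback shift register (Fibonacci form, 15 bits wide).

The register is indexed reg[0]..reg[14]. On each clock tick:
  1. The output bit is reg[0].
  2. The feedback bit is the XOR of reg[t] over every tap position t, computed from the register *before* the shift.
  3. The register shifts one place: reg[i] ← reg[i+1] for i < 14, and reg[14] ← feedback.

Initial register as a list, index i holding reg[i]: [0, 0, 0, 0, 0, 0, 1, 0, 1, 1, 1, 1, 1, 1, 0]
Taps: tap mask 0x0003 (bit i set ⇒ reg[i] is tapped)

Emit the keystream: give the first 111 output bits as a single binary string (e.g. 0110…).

000000101111110000001110000010000010010000110000110110001010001011010011110011101110100010100110011100111101010

step | reg (before) | out | fb
   0 | 000000101111110 | 0 | 0
   1 | 000001011111100 | 0 | 0
   2 | 000010111111000 | 0 | 0
   3 | 000101111110000 | 0 | 0
   4 | 001011111100000 | 0 | 0
   5 | 010111111000000 | 0 | 1
   6 | 101111110000001 | 1 | 1
   7 | 011111100000011 | 0 | 1
   8 | 111111000000111 | 1 | 0
   9 | 111110000001110 | 1 | 0
  10 | 111100000011100 | 1 | 0
  11 | 111000000111000 | 1 | 0
  12 | 110000001110000 | 1 | 0
  13 | 100000011100000 | 1 | 1
  14 | 000000111000001 | 0 | 0
  15 | 000001110000010 | 0 | 0
  16 | 000011100000100 | 0 | 0
  17 | 000111000001000 | 0 | 0
  18 | 001110000010000 | 0 | 0
  19 | 011100000100000 | 0 | 1
  20 | 111000001000001 | 1 | 0
  21 | 110000010000010 | 1 | 0
  22 | 100000100000100 | 1 | 1
  23 | 000001000001001 | 0 | 0
  24 | 000010000010010 | 0 | 0
  25 | 000100000100100 | 0 | 0
  26 | 001000001001000 | 0 | 0
  27 | 010000010010000 | 0 | 1
  28 | 100000100100001 | 1 | 1
  29 | 000001001000011 | 0 | 0
  30 | 000010010000110 | 0 | 0
  31 | 000100100001100 | 0 | 0
  32 | 001001000011000 | 0 | 0
  33 | 010010000110000 | 0 | 1
  34 | 100100001100001 | 1 | 1
  35 | 001000011000011 | 0 | 0
  36 | 010000110000110 | 0 | 1
  37 | 100001100001101 | 1 | 1
  38 | 000011000011011 | 0 | 0
  39 | 000110000110110 | 0 | 0
  40 | 001100001101100 | 0 | 0
  41 | 011000011011000 | 0 | 1
  42 | 110000110110001 | 1 | 0
  43 | 100001101100010 | 1 | 1
  44 | 000011011000101 | 0 | 0
  45 | 000110110001010 | 0 | 0
  46 | 001101100010100 | 0 | 0
  47 | 011011000101000 | 0 | 1
  48 | 110110001010001 | 1 | 0
  49 | 101100010100010 | 1 | 1
  50 | 011000101000101 | 0 | 1
  51 | 110001010001011 | 1 | 0
  52 | 100010100010110 | 1 | 1
  53 | 000101000101101 | 0 | 0
  54 | 001010001011010 | 0 | 0
  55 | 010100010110100 | 0 | 1
  56 | 101000101101001 | 1 | 1
  57 | 010001011010011 | 0 | 1
  58 | 100010110100111 | 1 | 1
  59 | 000101101001111 | 0 | 0
  60 | 001011010011110 | 0 | 0
  61 | 010110100111100 | 0 | 1
  62 | 101101001111001 | 1 | 1
  63 | 011010011110011 | 0 | 1
  64 | 110100111100111 | 1 | 0
  65 | 101001111001110 | 1 | 1
  66 | 010011110011101 | 0 | 1
  67 | 100111100111011 | 1 | 1
  68 | 001111001110111 | 0 | 0
  69 | 011110011101110 | 0 | 1
  70 | 111100111011101 | 1 | 0
  71 | 111001110111010 | 1 | 0
  72 | 110011101110100 | 1 | 0
  73 | 100111011101000 | 1 | 1
  74 | 001110111010001 | 0 | 0
  75 | 011101110100010 | 0 | 1
  76 | 111011101000101 | 1 | 0
  77 | 110111010001010 | 1 | 0
  78 | 101110100010100 | 1 | 1
  79 | 011101000101001 | 0 | 1
  80 | 111010001010011 | 1 | 0
  81 | 110100010100110 | 1 | 0
  82 | 101000101001100 | 1 | 1
  83 | 010001010011001 | 0 | 1
  84 | 100010100110011 | 1 | 1
  85 | 000101001100111 | 0 | 0
  86 | 001010011001110 | 0 | 0
  87 | 010100110011100 | 0 | 1
  88 | 101001100111001 | 1 | 1
  89 | 010011001110011 | 0 | 1
  90 | 100110011100111 | 1 | 1
  91 | 001100111001111 | 0 | 0
  92 | 011001110011110 | 0 | 1
  93 | 110011100111101 | 1 | 0
  94 | 100111001111010 | 1 | 1
  95 | 001110011110101 | 0 | 0
  96 | 011100111101010 | 0 | 1
  97 | 111001111010101 | 1 | 0
  98 | 110011110101010 | 1 | 0
  99 | 100111101010100 | 1 | 1
 100 | 001111010101001 | 0 | 0
 101 | 011110101010010 | 0 | 1
 102 | 111101010100101 | 1 | 0
 103 | 111010101001010 | 1 | 0
 104 | 110101010010100 | 1 | 0
 105 | 101010100101000 | 1 | 1
 106 | 010101001010001 | 0 | 1
 107 | 101010010100011 | 1 | 1
 108 | 010100101000111 | 0 | 1
 109 | 101001010001111 | 1 | 1
 110 | 010010100011111 | 0 | 1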